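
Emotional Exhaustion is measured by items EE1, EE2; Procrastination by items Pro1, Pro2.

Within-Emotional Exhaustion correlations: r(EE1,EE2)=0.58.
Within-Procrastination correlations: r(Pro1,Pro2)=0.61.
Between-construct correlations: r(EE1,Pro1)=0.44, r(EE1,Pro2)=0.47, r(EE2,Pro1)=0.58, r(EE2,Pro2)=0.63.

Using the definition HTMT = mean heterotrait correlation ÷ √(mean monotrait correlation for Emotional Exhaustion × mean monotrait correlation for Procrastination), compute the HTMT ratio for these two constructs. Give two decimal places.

Mean between = 2.12/4 = 0.5300.
Mean within-EE = 0.58/1 = 0.5800; mean within-Pro = 0.61/1 = 0.6100.
Geometric mean = √(0.5800 × 0.6100) = 0.5948.
HTMT = 0.5300 / 0.5948 = 0.89.

0.89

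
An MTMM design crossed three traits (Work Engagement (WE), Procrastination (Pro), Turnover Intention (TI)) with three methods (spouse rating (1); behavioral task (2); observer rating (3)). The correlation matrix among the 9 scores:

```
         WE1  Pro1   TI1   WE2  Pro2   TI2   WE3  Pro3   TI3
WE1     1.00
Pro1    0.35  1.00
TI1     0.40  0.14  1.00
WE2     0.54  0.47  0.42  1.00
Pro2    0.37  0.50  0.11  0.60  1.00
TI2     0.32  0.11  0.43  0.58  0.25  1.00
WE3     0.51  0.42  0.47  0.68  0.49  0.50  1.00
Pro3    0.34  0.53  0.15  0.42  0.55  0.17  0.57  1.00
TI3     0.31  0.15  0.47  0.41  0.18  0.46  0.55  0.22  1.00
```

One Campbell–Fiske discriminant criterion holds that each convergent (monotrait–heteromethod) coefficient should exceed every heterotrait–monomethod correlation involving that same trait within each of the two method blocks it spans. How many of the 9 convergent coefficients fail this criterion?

8

Each convergent coefficient versus the relevant comparison correlations:
WE (methods 1·2): 0.54 vs {0.35, 0.60, 0.40, 0.58} → fail.
WE (methods 1·3): 0.51 vs {0.35, 0.57, 0.40, 0.55} → fail.
WE (methods 2·3): 0.68 vs {0.60, 0.57, 0.58, 0.55} → pass.
Pro (methods 1·2): 0.50 vs {0.35, 0.60, 0.14, 0.25} → fail.
Pro (methods 1·3): 0.53 vs {0.35, 0.57, 0.14, 0.22} → fail.
Pro (methods 2·3): 0.55 vs {0.60, 0.57, 0.25, 0.22} → fail.
TI (methods 1·2): 0.43 vs {0.40, 0.58, 0.14, 0.25} → fail.
TI (methods 1·3): 0.47 vs {0.40, 0.55, 0.14, 0.22} → fail.
TI (methods 2·3): 0.46 vs {0.58, 0.55, 0.25, 0.22} → fail.
8 of 9 fail.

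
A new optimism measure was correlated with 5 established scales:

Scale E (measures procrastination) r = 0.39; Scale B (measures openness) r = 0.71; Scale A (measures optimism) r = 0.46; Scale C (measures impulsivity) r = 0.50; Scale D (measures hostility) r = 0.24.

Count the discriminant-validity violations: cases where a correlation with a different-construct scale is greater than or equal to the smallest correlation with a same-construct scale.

Convergent (same construct = optimism): Scale A.
Smallest convergent = 0.46. Discriminant values: 0.39, 0.71, 0.50, 0.24; count ≥ 0.46 → 2.

2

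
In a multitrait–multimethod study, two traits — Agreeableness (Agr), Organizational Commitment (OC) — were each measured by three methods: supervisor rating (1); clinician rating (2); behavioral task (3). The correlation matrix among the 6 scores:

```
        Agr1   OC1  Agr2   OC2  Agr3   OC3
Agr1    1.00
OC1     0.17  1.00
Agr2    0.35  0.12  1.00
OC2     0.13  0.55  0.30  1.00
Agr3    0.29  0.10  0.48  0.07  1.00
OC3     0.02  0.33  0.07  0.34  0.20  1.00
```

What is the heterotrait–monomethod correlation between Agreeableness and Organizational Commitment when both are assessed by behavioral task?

Different traits, same method: r(Agr3, OC3) = 0.20.

0.20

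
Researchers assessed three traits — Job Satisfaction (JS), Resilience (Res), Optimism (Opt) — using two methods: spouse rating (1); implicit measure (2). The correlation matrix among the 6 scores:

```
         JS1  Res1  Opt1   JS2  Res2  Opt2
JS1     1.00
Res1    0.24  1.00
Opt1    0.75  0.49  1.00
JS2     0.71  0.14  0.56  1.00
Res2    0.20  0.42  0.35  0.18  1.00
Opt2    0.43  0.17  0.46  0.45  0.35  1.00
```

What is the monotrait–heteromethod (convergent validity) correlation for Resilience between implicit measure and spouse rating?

Same trait (Res), different methods: r(Res2, Res1) = 0.42.

0.42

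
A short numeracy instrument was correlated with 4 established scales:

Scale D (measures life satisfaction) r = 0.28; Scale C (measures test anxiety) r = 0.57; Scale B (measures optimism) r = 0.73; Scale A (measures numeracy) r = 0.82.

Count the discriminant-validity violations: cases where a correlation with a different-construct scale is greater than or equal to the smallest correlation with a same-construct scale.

0

Convergent (same construct = numeracy): Scale A.
Smallest convergent = 0.82. Discriminant values: 0.28, 0.57, 0.73; count ≥ 0.82 → 0.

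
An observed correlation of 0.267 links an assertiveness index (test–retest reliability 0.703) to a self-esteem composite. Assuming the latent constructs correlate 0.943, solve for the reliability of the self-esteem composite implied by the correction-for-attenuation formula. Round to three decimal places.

0.114

r_true = r_obs / √(r_xx · r_yy) ⇒ 0.943 = 0.267 / √(0.703 · r_yy).
√(0.703 · r_yy) = 0.267 / 0.943 = 0.2831; 0.703 · r_yy = 0.0801; r_yy = 0.0801 / 0.703 ≈ 0.114.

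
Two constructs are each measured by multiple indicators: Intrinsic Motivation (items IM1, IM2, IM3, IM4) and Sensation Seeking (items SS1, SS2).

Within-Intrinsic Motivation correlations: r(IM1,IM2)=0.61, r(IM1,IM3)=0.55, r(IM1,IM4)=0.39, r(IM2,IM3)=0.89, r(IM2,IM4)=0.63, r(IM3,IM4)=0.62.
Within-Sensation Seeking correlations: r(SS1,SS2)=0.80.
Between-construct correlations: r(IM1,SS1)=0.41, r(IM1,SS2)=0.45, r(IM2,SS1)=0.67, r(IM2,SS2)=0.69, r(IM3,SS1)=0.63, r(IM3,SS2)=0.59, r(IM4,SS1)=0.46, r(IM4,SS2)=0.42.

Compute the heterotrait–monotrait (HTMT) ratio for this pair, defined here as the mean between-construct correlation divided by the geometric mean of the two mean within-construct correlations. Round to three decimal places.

Between-construct mean = 4.32/8 = 0.5400.
Mean within-IM = 3.69/6 = 0.6150; mean within-SS = 0.80/1 = 0.8000.
Geometric mean = √(0.6150 × 0.8000) = 0.7014.
HTMT = 0.5400 / 0.7014 = 0.770.

0.770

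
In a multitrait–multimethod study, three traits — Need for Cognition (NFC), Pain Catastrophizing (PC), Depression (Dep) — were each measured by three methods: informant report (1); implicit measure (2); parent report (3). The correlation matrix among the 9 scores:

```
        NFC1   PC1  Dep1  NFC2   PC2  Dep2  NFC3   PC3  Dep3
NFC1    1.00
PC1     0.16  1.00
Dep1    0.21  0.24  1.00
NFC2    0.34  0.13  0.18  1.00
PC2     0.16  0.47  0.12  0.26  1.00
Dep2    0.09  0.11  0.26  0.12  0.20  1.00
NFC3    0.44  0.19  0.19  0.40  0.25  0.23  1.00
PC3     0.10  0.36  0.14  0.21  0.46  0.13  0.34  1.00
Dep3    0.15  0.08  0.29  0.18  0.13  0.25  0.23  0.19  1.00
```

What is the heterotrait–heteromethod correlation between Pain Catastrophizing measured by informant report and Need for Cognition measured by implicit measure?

Different traits and methods: r(PC1, NFC2) = 0.13.

0.13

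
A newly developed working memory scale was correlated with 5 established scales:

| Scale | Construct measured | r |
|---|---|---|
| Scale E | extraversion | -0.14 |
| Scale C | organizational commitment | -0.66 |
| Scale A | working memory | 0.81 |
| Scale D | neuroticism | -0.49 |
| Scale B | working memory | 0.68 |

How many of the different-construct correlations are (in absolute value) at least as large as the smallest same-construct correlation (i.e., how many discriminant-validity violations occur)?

0

Convergent (same construct = working memory): Scale A, Scale B.
Smallest convergent = 0.68. Discriminant |r|: 0.14, 0.66, 0.49; count ≥ 0.68 → 0.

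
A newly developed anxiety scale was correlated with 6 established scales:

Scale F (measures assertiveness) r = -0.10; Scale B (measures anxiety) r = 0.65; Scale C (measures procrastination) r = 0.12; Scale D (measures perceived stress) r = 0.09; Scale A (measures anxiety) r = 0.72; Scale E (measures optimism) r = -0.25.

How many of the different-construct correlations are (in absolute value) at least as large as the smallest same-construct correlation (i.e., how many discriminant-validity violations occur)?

0

Convergent (same construct = anxiety): Scale B, Scale A.
Smallest convergent = 0.65. Discriminant |r|: 0.10, 0.12, 0.09, 0.25; count ≥ 0.65 → 0.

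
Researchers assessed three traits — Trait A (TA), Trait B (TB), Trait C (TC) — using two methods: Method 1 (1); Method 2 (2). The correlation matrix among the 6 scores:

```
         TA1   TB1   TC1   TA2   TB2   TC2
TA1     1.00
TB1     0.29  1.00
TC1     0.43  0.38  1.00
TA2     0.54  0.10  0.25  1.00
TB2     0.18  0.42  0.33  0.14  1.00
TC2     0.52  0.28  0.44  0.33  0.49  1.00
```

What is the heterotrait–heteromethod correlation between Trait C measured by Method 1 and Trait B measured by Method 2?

Different traits and methods: r(TC1, TB2) = 0.33.

0.33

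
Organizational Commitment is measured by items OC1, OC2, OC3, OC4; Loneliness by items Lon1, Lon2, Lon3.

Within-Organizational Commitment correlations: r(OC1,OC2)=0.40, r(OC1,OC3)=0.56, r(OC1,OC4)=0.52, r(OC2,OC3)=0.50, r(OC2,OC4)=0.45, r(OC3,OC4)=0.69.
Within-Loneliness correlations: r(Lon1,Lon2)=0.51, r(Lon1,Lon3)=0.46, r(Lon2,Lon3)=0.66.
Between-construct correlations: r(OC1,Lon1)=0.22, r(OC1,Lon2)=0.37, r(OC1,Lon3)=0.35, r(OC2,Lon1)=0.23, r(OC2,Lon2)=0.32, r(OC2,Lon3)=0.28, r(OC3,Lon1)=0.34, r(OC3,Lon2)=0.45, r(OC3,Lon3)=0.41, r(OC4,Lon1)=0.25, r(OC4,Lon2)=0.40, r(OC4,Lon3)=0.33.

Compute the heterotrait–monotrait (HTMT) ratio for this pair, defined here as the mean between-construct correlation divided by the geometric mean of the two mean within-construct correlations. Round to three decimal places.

0.619

Between-construct mean = 3.95/12 = 0.3292.
Mean within-OC = 3.12/6 = 0.5200; mean within-Lon = 1.63/3 = 0.5433.
Geometric mean = √(0.5200 × 0.5433) = 0.5315.
HTMT = 0.3292 / 0.5315 = 0.619.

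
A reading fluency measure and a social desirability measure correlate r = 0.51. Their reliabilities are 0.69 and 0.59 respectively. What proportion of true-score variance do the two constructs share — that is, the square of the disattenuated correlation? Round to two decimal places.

0.64

Disattenuated r = 0.51 / √(0.69 × 0.59) = 0.51 / 0.6380 = 0.7994.
Shared true-score variance = 0.7994² = 0.6390 ≈ 0.64.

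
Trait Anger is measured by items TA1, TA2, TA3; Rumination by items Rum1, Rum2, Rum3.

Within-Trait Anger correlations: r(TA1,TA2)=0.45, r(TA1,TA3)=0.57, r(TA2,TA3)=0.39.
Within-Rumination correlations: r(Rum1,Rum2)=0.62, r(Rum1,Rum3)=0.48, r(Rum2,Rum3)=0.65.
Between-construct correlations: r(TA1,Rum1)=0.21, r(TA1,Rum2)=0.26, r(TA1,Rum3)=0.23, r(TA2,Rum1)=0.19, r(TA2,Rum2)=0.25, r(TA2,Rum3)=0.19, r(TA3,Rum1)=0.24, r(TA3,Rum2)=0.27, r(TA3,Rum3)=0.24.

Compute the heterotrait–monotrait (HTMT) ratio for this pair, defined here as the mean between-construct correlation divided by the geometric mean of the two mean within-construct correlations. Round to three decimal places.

Mean between = 2.08/9 = 0.2311.
Mean within-TA = 1.41/3 = 0.4700; mean within-Rum = 1.75/3 = 0.5833.
Geometric mean = √(0.4700 × 0.5833) = 0.5236.
HTMT = 0.2311 / 0.5236 = 0.441.

0.441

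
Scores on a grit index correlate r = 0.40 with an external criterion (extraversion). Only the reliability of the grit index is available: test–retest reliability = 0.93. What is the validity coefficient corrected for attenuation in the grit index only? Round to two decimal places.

Single correction: r_c = r_obs / √r_xx = 0.40 / √0.93 = 0.40 / 0.9644 ≈ 0.41.

0.41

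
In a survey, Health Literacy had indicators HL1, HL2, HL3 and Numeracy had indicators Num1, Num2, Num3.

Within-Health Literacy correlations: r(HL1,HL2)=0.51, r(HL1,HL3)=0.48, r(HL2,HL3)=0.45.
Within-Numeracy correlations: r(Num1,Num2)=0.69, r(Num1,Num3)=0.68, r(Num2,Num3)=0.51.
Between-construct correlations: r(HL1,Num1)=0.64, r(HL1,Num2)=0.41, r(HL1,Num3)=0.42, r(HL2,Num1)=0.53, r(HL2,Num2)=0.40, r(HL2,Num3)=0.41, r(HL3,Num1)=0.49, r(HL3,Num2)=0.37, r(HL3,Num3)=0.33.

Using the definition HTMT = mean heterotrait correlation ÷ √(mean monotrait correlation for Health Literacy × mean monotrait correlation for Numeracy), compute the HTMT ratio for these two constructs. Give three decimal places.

0.810

Mean heterotrait r = 4.00/9 = 0.4444.
Mean within-HL = 1.44/3 = 0.4800; mean within-Num = 1.88/3 = 0.6267.
Geometric mean = √(0.4800 × 0.6267) = 0.5485.
HTMT = 0.4444 / 0.5485 = 0.810.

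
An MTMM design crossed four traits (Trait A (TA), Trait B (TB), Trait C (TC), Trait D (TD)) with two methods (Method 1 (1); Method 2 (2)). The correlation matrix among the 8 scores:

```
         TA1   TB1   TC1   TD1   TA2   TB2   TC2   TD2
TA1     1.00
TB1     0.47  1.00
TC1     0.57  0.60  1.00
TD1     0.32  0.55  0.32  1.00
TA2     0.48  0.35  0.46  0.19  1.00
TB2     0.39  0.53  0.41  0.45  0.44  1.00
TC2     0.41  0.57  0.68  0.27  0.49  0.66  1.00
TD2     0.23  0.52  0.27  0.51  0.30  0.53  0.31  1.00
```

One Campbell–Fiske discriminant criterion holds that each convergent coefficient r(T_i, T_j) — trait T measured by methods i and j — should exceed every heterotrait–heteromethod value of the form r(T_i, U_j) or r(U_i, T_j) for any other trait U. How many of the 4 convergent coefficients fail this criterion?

2

Checking each validity diagonal entry against its comparison values:
TA (methods 1·2): 0.48 vs {0.39, 0.35, 0.41, 0.46, 0.23, 0.19} → pass.
TB (methods 1·2): 0.53 vs {0.35, 0.39, 0.57, 0.41, 0.52, 0.45} → fail.
TC (methods 1·2): 0.68 vs {0.46, 0.41, 0.41, 0.57, 0.27, 0.27} → pass.
TD (methods 1·2): 0.51 vs {0.19, 0.23, 0.45, 0.52, 0.27, 0.27} → fail.
2 of 4 fail.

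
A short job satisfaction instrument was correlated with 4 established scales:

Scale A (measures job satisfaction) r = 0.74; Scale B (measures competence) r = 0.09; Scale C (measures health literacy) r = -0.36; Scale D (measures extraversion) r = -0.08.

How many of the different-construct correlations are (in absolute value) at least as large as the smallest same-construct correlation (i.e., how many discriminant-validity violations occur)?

0

Convergent (same construct = job satisfaction): Scale A.
Smallest convergent = 0.74. Discriminant |r|: 0.09, 0.36, 0.08; count ≥ 0.74 → 0.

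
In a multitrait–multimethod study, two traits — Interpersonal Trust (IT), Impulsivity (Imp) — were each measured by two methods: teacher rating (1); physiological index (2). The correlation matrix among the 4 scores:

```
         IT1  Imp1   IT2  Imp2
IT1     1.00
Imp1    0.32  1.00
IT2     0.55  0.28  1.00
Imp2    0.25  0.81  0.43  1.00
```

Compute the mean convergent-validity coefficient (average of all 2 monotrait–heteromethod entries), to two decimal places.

0.68

Convergent values: 0.55, 0.81; mean = 1.36/2 = 0.68.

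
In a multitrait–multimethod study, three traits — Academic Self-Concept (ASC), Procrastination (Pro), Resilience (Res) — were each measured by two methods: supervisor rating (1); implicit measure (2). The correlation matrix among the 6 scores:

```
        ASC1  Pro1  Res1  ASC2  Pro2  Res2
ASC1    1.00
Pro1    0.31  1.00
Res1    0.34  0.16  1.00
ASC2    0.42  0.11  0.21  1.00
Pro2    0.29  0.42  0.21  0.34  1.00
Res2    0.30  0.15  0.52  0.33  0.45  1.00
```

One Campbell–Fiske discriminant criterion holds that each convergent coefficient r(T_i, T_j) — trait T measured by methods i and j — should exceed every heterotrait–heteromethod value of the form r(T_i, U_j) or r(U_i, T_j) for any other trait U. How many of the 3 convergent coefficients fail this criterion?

0

Convergent coefficients and their comparison sets:
ASC (methods 1·2): 0.42 vs {0.29, 0.11, 0.30, 0.21} → pass.
Pro (methods 1·2): 0.42 vs {0.11, 0.29, 0.15, 0.21} → pass.
Res (methods 1·2): 0.52 vs {0.21, 0.30, 0.21, 0.15} → pass.
0 of 3 fail.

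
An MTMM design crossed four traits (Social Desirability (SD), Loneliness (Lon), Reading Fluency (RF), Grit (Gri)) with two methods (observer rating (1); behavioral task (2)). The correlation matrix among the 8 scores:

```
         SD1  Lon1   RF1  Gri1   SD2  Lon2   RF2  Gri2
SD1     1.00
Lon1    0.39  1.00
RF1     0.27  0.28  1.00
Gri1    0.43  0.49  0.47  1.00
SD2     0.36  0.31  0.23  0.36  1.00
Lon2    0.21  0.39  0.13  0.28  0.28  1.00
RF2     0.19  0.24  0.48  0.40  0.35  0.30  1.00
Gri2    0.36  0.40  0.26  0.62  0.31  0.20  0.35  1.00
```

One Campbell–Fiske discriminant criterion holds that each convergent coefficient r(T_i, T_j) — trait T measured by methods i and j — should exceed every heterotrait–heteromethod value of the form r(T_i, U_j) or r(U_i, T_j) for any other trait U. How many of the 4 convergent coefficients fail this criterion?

Checking each validity diagonal entry against its comparison values:
SD (methods 1·2): 0.36 vs {0.21, 0.31, 0.19, 0.23, 0.36, 0.36} → fail.
Lon (methods 1·2): 0.39 vs {0.31, 0.21, 0.24, 0.13, 0.40, 0.28} → fail.
RF (methods 1·2): 0.48 vs {0.23, 0.19, 0.13, 0.24, 0.26, 0.40} → pass.
Gri (methods 1·2): 0.62 vs {0.36, 0.36, 0.28, 0.40, 0.40, 0.26} → pass.
2 of 4 fail.

2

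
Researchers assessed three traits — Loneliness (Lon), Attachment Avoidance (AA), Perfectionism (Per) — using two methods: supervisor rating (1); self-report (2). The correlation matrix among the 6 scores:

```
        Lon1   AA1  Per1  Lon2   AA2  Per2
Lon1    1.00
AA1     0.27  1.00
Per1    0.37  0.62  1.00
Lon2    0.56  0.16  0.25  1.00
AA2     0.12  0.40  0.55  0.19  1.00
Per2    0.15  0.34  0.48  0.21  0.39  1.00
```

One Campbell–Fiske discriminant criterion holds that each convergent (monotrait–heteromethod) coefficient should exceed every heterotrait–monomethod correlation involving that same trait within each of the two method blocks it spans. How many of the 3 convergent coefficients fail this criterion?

2

Each convergent coefficient versus the relevant comparison correlations:
Lon (methods 1·2): 0.56 vs {0.27, 0.19, 0.37, 0.21} → pass.
AA (methods 1·2): 0.40 vs {0.27, 0.19, 0.62, 0.39} → fail.
Per (methods 1·2): 0.48 vs {0.37, 0.21, 0.62, 0.39} → fail.
2 of 3 fail.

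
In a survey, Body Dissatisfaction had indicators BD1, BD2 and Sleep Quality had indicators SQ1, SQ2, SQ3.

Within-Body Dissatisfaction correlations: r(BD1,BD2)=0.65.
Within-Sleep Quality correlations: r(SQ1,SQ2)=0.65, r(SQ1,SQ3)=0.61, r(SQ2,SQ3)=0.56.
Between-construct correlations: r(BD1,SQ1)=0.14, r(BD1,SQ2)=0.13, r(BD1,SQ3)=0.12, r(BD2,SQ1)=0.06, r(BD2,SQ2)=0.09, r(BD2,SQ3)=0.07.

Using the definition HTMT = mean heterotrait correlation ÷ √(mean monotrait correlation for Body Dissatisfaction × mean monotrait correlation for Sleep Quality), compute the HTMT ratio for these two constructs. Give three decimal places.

0.162

Mean heterotrait r = 0.61/6 = 0.1017.
Mean within-BD = 0.65/1 = 0.6500; mean within-SQ = 1.82/3 = 0.6067.
Geometric mean = √(0.6500 × 0.6067) = 0.6280.
HTMT = 0.1017 / 0.6280 = 0.162.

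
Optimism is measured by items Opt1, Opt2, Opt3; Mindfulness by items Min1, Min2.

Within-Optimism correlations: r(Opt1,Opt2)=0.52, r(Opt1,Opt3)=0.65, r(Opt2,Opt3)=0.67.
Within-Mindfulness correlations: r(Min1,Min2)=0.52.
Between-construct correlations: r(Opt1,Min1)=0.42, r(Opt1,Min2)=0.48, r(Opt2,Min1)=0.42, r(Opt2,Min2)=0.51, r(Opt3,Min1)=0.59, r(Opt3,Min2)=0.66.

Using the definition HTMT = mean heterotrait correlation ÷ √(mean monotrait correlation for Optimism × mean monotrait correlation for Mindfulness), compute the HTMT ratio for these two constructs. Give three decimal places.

0.909

Mean between = 3.08/6 = 0.5133.
Mean within-Opt = 1.84/3 = 0.6133; mean within-Min = 0.52/1 = 0.5200.
Geometric mean = √(0.6133 × 0.5200) = 0.5647.
HTMT = 0.5133 / 0.5647 = 0.909.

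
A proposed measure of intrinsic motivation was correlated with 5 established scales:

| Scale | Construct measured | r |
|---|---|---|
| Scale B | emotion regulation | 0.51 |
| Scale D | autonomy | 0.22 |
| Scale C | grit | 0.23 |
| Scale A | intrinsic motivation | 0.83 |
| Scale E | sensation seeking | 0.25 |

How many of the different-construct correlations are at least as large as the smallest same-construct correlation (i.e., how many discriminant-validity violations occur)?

0

Convergent (same construct = intrinsic motivation): Scale A.
Smallest convergent = 0.83. Discriminant values: 0.51, 0.22, 0.23, 0.25; count ≥ 0.83 → 0.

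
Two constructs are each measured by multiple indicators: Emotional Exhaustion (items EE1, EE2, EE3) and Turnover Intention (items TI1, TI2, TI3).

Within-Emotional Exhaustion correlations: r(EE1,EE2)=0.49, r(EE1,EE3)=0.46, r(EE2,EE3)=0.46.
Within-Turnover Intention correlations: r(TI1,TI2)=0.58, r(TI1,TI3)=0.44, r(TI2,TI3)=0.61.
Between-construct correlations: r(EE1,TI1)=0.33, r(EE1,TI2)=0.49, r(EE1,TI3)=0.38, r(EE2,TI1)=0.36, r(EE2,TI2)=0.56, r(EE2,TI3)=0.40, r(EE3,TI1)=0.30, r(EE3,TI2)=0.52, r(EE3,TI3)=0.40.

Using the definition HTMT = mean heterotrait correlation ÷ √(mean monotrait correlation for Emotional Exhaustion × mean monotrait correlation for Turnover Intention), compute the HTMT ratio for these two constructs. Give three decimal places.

Mean between = 3.74/9 = 0.4156.
Mean within-EE = 1.41/3 = 0.4700; mean within-TI = 1.63/3 = 0.5433.
Geometric mean = √(0.4700 × 0.5433) = 0.5053.
HTMT = 0.4156 / 0.5053 = 0.822.

0.822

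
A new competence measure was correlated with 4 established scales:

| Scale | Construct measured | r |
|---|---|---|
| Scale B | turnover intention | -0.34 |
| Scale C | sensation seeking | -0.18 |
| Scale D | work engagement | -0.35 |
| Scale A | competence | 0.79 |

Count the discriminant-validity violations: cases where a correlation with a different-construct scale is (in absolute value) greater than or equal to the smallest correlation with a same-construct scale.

0

Convergent (same construct = competence): Scale A.
Smallest convergent = 0.79. Discriminant |r|: 0.34, 0.18, 0.35; count ≥ 0.79 → 0.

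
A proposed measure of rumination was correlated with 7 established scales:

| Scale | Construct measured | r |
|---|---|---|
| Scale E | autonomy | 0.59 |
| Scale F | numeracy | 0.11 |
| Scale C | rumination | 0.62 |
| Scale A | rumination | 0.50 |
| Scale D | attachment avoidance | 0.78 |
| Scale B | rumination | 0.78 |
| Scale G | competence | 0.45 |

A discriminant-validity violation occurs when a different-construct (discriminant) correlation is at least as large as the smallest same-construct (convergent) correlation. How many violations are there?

2

Convergent (same construct = rumination): Scale C, Scale A, Scale B.
Smallest convergent = 0.50. Discriminant values: 0.59, 0.11, 0.78, 0.45; count ≥ 0.50 → 2.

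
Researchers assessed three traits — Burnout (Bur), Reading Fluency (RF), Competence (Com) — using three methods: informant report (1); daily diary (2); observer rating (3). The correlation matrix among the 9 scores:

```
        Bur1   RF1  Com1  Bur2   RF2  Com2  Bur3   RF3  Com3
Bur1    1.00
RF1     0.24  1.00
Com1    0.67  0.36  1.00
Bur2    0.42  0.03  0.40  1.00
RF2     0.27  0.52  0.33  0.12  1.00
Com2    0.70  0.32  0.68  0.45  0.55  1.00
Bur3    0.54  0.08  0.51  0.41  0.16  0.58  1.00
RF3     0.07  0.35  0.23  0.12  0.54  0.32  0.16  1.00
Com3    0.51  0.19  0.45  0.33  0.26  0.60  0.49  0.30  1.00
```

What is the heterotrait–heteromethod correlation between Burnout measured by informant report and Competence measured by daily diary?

0.70

Different traits and methods: r(Bur1, Com2) = 0.70.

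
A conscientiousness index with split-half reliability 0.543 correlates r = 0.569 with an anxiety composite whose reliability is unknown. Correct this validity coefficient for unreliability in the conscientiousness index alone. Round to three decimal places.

Single correction: r_c = r_obs / √r_xx = 0.569 / √0.543 = 0.569 / 0.7369 ≈ 0.772.

0.772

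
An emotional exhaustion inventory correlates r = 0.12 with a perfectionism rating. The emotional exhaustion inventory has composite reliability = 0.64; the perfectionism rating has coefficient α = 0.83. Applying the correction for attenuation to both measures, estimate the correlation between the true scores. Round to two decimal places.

0.16

r_true = r_obs / √(r_xx · r_yy) = 0.12 / √(0.64 × 0.83) = 0.12 / √0.5312 = 0.12 / 0.7288 ≈ 0.16.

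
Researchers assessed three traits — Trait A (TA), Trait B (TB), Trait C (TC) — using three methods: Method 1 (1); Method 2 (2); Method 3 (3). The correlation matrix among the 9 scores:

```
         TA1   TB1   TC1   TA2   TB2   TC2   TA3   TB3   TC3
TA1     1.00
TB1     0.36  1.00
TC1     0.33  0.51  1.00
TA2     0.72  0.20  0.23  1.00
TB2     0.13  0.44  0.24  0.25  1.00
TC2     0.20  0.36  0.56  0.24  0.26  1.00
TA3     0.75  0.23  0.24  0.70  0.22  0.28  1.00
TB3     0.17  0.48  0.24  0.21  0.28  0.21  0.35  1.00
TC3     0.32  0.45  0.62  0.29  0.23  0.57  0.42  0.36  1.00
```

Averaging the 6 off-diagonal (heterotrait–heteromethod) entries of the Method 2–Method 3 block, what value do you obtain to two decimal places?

0.24

HTHM values (method 2 × method 3): 0.21, 0.29, 0.22, 0.23, 0.28, 0.21; mean = 1.44/6 = 0.24.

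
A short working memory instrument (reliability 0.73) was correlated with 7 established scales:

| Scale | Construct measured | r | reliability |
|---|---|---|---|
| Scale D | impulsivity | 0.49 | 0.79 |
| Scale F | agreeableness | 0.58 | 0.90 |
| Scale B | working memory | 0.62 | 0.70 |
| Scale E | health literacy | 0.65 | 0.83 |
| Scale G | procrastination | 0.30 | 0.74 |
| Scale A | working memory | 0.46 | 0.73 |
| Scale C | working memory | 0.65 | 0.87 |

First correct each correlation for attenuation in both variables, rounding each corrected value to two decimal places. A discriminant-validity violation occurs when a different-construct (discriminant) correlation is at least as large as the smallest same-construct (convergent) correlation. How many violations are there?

3

Disattenuated r (r / √(r_scale · r_new)):
  Scale D (disc): 0.49 / √(0.79·0.73) = 0.65
  Scale F (disc): 0.58 / √(0.90·0.73) = 0.72
  Scale B (conv): 0.62 / √(0.70·0.73) = 0.87
  Scale E (disc): 0.65 / √(0.83·0.73) = 0.84
  Scale G (disc): 0.30 / √(0.74·0.73) = 0.41
  Scale A (conv): 0.46 / √(0.73·0.73) = 0.63
  Scale C (conv): 0.65 / √(0.87·0.73) = 0.82
Smallest convergent = 0.63. Discriminant values: 0.65, 0.72, 0.84, 0.41; count ≥ 0.63 → 3.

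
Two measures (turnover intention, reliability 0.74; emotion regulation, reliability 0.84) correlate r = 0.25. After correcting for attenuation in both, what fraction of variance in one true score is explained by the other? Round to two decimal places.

0.10

Disattenuated r = 0.25 / √(0.74 × 0.84) = 0.25 / 0.7884 = 0.3171.
Shared true-score variance = 0.3171² = 0.1006 ≈ 0.10.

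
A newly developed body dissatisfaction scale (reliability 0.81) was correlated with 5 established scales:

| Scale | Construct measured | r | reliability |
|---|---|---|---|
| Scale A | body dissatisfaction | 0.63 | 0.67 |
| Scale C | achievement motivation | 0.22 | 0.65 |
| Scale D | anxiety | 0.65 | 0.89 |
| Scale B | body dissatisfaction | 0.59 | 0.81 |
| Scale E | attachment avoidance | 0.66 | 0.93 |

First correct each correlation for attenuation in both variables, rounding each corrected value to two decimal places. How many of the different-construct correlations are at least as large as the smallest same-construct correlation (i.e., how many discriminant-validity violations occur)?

2

Disattenuated r (r / √(r_scale · r_new)):
  Scale A (conv): 0.63 / √(0.67·0.81) = 0.86
  Scale C (disc): 0.22 / √(0.65·0.81) = 0.30
  Scale D (disc): 0.65 / √(0.89·0.81) = 0.77
  Scale B (conv): 0.59 / √(0.81·0.81) = 0.73
  Scale E (disc): 0.66 / √(0.93·0.81) = 0.76
Smallest convergent = 0.73. Discriminant values: 0.30, 0.77, 0.76; count ≥ 0.73 → 2.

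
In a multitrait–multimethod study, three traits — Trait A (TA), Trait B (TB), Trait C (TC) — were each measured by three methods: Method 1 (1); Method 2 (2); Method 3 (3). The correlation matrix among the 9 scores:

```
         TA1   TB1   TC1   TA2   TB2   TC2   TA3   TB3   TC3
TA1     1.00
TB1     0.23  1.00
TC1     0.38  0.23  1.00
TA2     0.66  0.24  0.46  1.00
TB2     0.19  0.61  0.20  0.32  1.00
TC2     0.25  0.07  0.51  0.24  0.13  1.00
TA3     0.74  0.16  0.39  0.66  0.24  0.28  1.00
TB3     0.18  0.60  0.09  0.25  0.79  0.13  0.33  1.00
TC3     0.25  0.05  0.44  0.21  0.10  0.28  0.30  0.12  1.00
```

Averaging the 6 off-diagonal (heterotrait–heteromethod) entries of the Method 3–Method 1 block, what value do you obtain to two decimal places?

HTHM values (method 3 × method 1): 0.16, 0.39, 0.18, 0.09, 0.25, 0.05; mean = 1.12/6 = 0.19.

0.19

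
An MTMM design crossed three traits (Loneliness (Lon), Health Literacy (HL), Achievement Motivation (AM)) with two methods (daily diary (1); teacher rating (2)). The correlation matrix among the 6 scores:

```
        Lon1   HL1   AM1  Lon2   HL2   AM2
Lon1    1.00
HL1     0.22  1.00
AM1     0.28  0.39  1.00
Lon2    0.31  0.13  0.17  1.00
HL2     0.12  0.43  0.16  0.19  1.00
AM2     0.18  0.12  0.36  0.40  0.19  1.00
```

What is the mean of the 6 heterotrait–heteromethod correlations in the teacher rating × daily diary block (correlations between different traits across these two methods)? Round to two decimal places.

0.15

HTHM values (method 2 × method 1): 0.13, 0.17, 0.12, 0.16, 0.18, 0.12; mean = 0.88/6 = 0.15.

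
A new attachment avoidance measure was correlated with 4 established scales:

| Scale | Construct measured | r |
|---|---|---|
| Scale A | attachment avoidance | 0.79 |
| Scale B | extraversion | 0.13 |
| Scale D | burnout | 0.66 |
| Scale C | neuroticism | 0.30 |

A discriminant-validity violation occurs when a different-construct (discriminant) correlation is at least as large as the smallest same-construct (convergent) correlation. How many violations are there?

Convergent (same construct = attachment avoidance): Scale A.
Smallest convergent = 0.79. Discriminant values: 0.13, 0.66, 0.30; count ≥ 0.79 → 0.

0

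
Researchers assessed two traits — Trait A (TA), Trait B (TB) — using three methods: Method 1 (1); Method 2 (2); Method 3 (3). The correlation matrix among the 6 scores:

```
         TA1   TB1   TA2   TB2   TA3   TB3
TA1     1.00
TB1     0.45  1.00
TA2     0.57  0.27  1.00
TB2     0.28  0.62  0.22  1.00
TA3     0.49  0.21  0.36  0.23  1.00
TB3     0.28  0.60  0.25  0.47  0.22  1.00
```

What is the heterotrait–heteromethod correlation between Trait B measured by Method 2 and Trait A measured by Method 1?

Different traits and methods: r(TB2, TA1) = 0.28.

0.28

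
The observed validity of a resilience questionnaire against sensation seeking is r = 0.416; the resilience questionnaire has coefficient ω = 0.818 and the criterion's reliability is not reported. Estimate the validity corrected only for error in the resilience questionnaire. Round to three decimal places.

0.460

Single correction: r_c = r_obs / √r_xx = 0.416 / √0.818 = 0.416 / 0.9044 ≈ 0.460.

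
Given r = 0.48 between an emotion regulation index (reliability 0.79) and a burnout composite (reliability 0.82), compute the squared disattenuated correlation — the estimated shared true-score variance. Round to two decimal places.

Disattenuated r = 0.48 / √(0.79 × 0.82) = 0.48 / 0.8049 = 0.5963.
Shared true-score variance = 0.5963² = 0.3556 ≈ 0.36.

0.36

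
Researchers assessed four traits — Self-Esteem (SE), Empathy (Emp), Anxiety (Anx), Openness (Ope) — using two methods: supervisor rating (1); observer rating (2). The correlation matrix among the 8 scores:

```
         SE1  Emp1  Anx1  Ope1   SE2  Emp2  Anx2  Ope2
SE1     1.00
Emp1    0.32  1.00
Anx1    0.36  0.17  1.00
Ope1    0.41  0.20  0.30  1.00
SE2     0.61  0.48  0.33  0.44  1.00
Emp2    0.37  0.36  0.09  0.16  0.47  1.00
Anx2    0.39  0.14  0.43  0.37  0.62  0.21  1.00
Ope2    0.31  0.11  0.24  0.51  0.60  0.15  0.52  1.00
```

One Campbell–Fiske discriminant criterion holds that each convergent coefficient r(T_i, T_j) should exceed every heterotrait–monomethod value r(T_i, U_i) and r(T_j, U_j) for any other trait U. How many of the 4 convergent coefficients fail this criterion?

Checking each validity diagonal entry against its comparison values:
SE (methods 1·2): 0.61 vs {0.32, 0.47, 0.36, 0.62, 0.41, 0.60} → fail.
Emp (methods 1·2): 0.36 vs {0.32, 0.47, 0.17, 0.21, 0.20, 0.15} → fail.
Anx (methods 1·2): 0.43 vs {0.36, 0.62, 0.17, 0.21, 0.30, 0.52} → fail.
Ope (methods 1·2): 0.51 vs {0.41, 0.60, 0.20, 0.15, 0.30, 0.52} → fail.
4 of 4 fail.

4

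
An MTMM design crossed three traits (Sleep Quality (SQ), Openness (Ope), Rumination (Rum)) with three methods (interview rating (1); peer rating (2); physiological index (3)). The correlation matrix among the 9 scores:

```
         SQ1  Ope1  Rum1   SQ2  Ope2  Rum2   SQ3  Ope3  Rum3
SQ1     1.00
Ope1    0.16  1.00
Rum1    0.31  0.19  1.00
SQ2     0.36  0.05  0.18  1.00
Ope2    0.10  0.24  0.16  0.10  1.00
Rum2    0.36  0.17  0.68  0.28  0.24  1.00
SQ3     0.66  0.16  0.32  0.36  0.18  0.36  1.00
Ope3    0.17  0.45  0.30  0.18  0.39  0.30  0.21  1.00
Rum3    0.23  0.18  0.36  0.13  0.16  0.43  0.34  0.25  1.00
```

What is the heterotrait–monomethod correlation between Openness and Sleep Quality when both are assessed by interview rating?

0.16

Different traits, same method: r(Ope1, SQ1) = 0.16.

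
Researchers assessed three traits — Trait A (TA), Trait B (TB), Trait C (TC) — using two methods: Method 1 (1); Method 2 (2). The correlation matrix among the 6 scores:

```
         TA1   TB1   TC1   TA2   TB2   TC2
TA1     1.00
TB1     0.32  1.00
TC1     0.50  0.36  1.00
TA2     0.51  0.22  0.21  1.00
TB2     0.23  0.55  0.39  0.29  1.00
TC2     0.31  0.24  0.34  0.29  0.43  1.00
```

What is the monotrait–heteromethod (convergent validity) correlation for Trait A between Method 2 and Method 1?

Same trait (TA), different methods: r(TA2, TA1) = 0.51.

0.51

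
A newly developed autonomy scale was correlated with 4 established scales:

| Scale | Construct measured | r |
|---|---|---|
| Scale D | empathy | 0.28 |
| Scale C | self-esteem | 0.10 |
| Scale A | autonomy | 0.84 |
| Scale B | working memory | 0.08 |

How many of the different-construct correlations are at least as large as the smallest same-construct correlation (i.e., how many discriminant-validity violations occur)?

Convergent (same construct = autonomy): Scale A.
Smallest convergent = 0.84. Discriminant values: 0.28, 0.10, 0.08; count ≥ 0.84 → 0.

0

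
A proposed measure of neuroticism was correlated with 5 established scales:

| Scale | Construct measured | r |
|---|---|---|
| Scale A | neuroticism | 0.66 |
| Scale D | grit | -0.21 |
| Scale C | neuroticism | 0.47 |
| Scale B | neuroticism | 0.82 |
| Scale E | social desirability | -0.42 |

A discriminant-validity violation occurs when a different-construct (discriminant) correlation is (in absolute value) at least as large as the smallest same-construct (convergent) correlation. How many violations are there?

Convergent (same construct = neuroticism): Scale A, Scale C, Scale B.
Smallest convergent = 0.47. Discriminant |r|: 0.21, 0.42; count ≥ 0.47 → 0.

0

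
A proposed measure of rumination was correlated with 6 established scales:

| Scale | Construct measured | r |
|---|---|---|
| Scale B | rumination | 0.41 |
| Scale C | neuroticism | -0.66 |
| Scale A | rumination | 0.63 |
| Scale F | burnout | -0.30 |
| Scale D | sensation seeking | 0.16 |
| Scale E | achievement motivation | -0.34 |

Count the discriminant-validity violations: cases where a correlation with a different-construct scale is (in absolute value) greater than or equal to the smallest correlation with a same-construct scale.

1

Convergent (same construct = rumination): Scale B, Scale A.
Smallest convergent = 0.41. Discriminant |r|: 0.66, 0.30, 0.16, 0.34; count ≥ 0.41 → 1.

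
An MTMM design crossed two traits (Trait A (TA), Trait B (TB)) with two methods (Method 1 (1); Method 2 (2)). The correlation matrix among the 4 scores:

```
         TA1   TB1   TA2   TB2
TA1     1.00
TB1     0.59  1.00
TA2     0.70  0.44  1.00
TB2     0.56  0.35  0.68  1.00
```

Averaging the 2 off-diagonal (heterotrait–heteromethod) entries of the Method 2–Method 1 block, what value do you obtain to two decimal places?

0.50

HTHM values (method 2 × method 1): 0.44, 0.56; mean = 1.00/2 = 0.50.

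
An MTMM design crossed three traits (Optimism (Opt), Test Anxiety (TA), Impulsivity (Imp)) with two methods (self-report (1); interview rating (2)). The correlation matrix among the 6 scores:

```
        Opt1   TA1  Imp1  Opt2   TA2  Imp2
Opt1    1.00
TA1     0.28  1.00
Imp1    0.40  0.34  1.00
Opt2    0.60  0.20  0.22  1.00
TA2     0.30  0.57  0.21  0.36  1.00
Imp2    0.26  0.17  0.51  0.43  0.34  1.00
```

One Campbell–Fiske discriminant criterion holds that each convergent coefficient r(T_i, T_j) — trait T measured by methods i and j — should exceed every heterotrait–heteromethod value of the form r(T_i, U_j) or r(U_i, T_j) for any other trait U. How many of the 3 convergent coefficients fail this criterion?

0

Each convergent coefficient versus the relevant comparison correlations:
Opt (methods 1·2): 0.60 vs {0.30, 0.20, 0.26, 0.22} → pass.
TA (methods 1·2): 0.57 vs {0.20, 0.30, 0.17, 0.21} → pass.
Imp (methods 1·2): 0.51 vs {0.22, 0.26, 0.21, 0.17} → pass.
0 of 3 fail.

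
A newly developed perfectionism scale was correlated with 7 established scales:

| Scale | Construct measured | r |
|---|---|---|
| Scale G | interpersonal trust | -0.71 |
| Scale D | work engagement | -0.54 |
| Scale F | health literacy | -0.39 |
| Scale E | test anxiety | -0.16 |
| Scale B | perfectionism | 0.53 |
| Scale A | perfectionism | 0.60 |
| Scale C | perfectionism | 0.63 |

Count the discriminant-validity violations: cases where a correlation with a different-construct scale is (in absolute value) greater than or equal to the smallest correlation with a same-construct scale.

2

Convergent (same construct = perfectionism): Scale B, Scale A, Scale C.
Smallest convergent = 0.53. Discriminant |r|: 0.71, 0.54, 0.39, 0.16; count ≥ 0.53 → 2.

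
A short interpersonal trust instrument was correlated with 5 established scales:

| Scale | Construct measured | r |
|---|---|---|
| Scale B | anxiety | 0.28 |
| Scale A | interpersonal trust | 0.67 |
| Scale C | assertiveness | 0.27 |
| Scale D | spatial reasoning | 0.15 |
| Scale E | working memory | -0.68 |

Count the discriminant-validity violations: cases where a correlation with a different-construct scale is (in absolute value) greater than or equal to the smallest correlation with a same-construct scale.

1

Convergent (same construct = interpersonal trust): Scale A.
Smallest convergent = 0.67. Discriminant |r|: 0.28, 0.27, 0.15, 0.68; count ≥ 0.67 → 1.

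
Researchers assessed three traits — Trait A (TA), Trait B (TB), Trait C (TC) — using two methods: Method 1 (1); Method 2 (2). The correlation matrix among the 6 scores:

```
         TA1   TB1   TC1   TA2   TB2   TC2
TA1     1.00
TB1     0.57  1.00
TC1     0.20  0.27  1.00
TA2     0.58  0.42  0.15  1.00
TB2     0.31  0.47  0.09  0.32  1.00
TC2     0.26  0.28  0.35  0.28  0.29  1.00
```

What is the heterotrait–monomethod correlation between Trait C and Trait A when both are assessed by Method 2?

0.28

Different traits, same method: r(TC2, TA2) = 0.28.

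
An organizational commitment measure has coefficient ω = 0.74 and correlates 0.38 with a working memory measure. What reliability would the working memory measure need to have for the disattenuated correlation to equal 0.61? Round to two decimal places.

r_true = r_obs / √(r_xx · r_yy) ⇒ 0.61 = 0.38 / √(0.74 · r_yy).
√(0.74 · r_yy) = 0.38 / 0.61 = 0.6230; 0.74 · r_yy = 0.3881; r_yy = 0.3881 / 0.74 ≈ 0.52.

0.52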